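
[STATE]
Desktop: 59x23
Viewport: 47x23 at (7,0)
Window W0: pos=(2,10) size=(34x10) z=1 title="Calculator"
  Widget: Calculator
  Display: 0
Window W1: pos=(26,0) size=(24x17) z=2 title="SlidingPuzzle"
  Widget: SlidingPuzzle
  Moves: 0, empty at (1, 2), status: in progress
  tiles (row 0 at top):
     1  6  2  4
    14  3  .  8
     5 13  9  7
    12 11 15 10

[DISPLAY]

                   ┏━━━━━━━━━━━━━━━━━━━━━━┓    
                   ┃ SlidingPuzzle        ┃    
                   ┠──────────────────────┨    
                   ┃┌────┬────┬────┬────┐ ┃    
                   ┃│  1 │  6 │  2 │  4 │ ┃    
                   ┃├────┼────┼────┼────┤ ┃    
                   ┃│ 14 │  3 │    │  8 │ ┃    
                   ┃├────┼────┼────┼────┤ ┃    
                   ┃│  5 │ 13 │  9 │  7 │ ┃    
                   ┃├────┼────┼────┼────┤ ┃    
━━━━━━━━━━━━━━━━━━━┃│ 12 │ 11 │ 15 │ 10 │ ┃    
culator            ┃└────┴────┴────┴────┘ ┃    
───────────────────┃Moves: 0              ┃    
                   ┃                      ┃    
┬───┬───┬───┐      ┃                      ┃    
│ 8 │ 9 │ ÷ │      ┃                      ┃    
┼───┼───┼───┤      ┗━━━━━━━━━━━━━━━━━━━━━━┛    
│ 5 │ 6 │ × │               ┃                  
┴───┴───┴───┘               ┃                  
━━━━━━━━━━━━━━━━━━━━━━━━━━━━┛                  
                                               
                                               
                                               


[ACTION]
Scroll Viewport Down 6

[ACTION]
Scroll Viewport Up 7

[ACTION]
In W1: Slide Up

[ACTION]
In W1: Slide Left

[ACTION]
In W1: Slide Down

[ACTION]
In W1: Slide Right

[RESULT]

                   ┏━━━━━━━━━━━━━━━━━━━━━━┓    
                   ┃ SlidingPuzzle        ┃    
                   ┠──────────────────────┨    
                   ┃┌────┬────┬────┬────┐ ┃    
                   ┃│  1 │  6 │  2 │  4 │ ┃    
                   ┃├────┼────┼────┼────┤ ┃    
                   ┃│ 14 │  3 │    │  9 │ ┃    
                   ┃├────┼────┼────┼────┤ ┃    
                   ┃│  5 │ 13 │  7 │  8 │ ┃    
                   ┃├────┼────┼────┼────┤ ┃    
━━━━━━━━━━━━━━━━━━━┃│ 12 │ 11 │ 15 │ 10 │ ┃    
culator            ┃└────┴────┴────┴────┘ ┃    
───────────────────┃Moves: 4              ┃    
                   ┃                      ┃    
┬───┬───┬───┐      ┃                      ┃    
│ 8 │ 9 │ ÷ │      ┃                      ┃    
┼───┼───┼───┤      ┗━━━━━━━━━━━━━━━━━━━━━━┛    
│ 5 │ 6 │ × │               ┃                  
┴───┴───┴───┘               ┃                  
━━━━━━━━━━━━━━━━━━━━━━━━━━━━┛                  
                                               
                                               
                                               


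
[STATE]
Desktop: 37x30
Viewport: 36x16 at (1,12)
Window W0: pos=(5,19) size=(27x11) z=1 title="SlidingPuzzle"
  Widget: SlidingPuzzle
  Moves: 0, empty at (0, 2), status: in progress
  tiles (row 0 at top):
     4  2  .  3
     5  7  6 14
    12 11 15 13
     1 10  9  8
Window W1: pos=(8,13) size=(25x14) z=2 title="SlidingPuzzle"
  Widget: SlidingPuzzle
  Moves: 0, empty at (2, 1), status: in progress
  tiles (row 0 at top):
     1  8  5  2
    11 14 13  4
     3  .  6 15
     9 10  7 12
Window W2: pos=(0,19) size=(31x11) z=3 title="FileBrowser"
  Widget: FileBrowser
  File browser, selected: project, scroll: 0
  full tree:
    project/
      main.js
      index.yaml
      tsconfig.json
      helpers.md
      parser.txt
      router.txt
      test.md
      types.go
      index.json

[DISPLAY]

                                    
       ┏━━━━━━━━━━━━━━━━━━━━━━━┓    
       ┃ SlidingPuzzle         ┃    
       ┠───────────────────────┨    
       ┃┌────┬────┬────┬────┐  ┃    
       ┃│  1 │  8 │  5 │  2 │  ┃    
       ┃├────┼────┼────┼────┤  ┃    
━━━━━━━━━━━━━━━━━━━━━━━━━━━━━┓ ┃    
 FileBrowser                 ┃ ┃    
─────────────────────────────┨ ┃    
> [-] project/               ┃ ┃    
    main.js                  ┃ ┃    
    index.yaml               ┃ ┃    
    tsconfig.json            ┃ ┃    
    helpers.md               ┃━┛    
    parser.txt               ┃┃     


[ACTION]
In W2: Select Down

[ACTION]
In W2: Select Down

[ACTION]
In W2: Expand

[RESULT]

                                    
       ┏━━━━━━━━━━━━━━━━━━━━━━━┓    
       ┃ SlidingPuzzle         ┃    
       ┠───────────────────────┨    
       ┃┌────┬────┬────┬────┐  ┃    
       ┃│  1 │  8 │  5 │  2 │  ┃    
       ┃├────┼────┼────┼────┤  ┃    
━━━━━━━━━━━━━━━━━━━━━━━━━━━━━┓ ┃    
 FileBrowser                 ┃ ┃    
─────────────────────────────┨ ┃    
  [-] project/               ┃ ┃    
    main.js                  ┃ ┃    
  > index.yaml               ┃ ┃    
    tsconfig.json            ┃ ┃    
    helpers.md               ┃━┛    
    parser.txt               ┃┃     


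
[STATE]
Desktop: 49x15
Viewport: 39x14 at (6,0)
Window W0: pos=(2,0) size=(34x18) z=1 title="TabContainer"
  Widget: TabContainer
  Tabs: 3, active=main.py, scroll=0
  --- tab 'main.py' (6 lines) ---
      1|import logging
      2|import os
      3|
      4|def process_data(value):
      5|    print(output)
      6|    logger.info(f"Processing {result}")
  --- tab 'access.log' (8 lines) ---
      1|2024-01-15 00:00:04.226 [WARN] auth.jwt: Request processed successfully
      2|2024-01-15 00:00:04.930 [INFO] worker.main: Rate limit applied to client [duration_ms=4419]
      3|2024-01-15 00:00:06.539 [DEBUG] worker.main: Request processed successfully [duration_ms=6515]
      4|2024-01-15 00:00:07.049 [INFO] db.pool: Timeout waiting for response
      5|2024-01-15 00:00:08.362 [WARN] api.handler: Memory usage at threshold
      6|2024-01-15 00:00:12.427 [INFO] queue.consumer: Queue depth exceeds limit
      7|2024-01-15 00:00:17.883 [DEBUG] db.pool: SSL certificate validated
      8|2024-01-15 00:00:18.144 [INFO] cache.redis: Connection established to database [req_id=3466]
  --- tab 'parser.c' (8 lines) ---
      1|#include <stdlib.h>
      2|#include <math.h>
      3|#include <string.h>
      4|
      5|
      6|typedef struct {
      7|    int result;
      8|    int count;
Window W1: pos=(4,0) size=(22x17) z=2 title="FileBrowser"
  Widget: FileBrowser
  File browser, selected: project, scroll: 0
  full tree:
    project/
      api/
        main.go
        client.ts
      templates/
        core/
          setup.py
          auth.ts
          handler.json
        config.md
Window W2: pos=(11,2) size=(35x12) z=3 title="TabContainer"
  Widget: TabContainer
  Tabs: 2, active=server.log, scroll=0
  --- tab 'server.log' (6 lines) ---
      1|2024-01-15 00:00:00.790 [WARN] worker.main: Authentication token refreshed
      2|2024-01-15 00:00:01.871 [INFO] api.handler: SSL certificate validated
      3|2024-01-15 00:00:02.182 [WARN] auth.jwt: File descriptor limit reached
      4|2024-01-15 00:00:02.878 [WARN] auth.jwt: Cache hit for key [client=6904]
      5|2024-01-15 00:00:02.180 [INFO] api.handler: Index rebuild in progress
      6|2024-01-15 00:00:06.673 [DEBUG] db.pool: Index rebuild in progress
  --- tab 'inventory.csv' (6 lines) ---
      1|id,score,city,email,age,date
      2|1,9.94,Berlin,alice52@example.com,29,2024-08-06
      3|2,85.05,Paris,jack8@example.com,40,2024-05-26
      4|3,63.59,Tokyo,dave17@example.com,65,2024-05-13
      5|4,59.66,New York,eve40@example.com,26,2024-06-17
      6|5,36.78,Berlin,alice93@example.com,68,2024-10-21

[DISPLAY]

━━━━━━━━━━━━━━━━━━━┓━━━━━━━━━┓         
FileBrowser        ┃         ┃         
─────┏━━━━━━━━━━━━━━━━━━━━━━━━━━━━━━━━━
 [-] ┃ TabContainer                    
   [+┠─────────────────────────────────
   [+┃[server.log]│ inventory.csv      
     ┃─────────────────────────────────
     ┃2024-01-15 00:00:00.790 [WARN] wo
     ┃2024-01-15 00:00:01.871 [INFO] ap
     ┃2024-01-15 00:00:02.182 [WARN] au
     ┃2024-01-15 00:00:02.878 [WARN] au
     ┃2024-01-15 00:00:02.180 [INFO] ap
     ┃2024-01-15 00:00:06.673 [DEBUG] d
     ┗━━━━━━━━━━━━━━━━━━━━━━━━━━━━━━━━━


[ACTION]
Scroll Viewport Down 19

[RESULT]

FileBrowser        ┃         ┃         
─────┏━━━━━━━━━━━━━━━━━━━━━━━━━━━━━━━━━
 [-] ┃ TabContainer                    
   [+┠─────────────────────────────────
   [+┃[server.log]│ inventory.csv      
     ┃─────────────────────────────────
     ┃2024-01-15 00:00:00.790 [WARN] wo
     ┃2024-01-15 00:00:01.871 [INFO] ap
     ┃2024-01-15 00:00:02.182 [WARN] au
     ┃2024-01-15 00:00:02.878 [WARN] au
     ┃2024-01-15 00:00:02.180 [INFO] ap
     ┃2024-01-15 00:00:06.673 [DEBUG] d
     ┗━━━━━━━━━━━━━━━━━━━━━━━━━━━━━━━━━
                   ┃         ┃         


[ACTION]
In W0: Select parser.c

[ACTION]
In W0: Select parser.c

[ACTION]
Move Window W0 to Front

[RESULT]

bContainer                   ┃         
─────────────────────────────┨━━━━━━━━━
in.py │ access.log │[parser.c┃         
─────────────────────────────┃─────────
clude <stdlib.h>             ┃csv      
clude <math.h>               ┃─────────
clude <string.h>             ┃[WARN] wo
                             ┃[INFO] ap
                             ┃[WARN] au
edef struct {                ┃[WARN] au
 int result;                 ┃[INFO] ap
 int count;                  ┃[DEBUG] d
                             ┃━━━━━━━━━
                             ┃         


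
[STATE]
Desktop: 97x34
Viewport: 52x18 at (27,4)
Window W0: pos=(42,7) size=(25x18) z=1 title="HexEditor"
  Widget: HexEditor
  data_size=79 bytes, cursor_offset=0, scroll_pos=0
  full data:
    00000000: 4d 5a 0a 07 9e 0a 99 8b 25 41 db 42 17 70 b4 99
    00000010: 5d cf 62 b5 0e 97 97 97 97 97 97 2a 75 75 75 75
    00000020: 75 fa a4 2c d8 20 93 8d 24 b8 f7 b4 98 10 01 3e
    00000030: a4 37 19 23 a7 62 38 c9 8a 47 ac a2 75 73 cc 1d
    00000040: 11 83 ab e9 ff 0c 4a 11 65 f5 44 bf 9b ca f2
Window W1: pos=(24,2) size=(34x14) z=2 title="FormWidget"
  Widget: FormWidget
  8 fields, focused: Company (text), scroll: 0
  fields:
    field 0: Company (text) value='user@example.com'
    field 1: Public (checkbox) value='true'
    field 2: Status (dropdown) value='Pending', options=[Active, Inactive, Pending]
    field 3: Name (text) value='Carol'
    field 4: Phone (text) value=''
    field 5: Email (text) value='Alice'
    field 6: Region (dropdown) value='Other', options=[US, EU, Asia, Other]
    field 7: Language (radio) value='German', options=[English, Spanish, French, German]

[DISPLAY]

──────────────────────────────┨                     
Company:    [user@example.com]┃                     
Public:     [x]               ┃                     
Status:     [Pending        ▼]┃━━━━━━━━┓            
Name:       [Carol           ]┃        ┃            
Phone:      [                ]┃────────┨            
Email:      [Alice           ]┃ 0a 07 9┃            
Region:     [Other          ▼]┃ 62 b5 0┃            
Language:   ( ) English  ( ) S┃ a4 2c d┃            
                              ┃ 19 23 a┃            
                              ┃ ab e9 f┃            
━━━━━━━━━━━━━━━━━━━━━━━━━━━━━━┛        ┃            
               ┃                       ┃            
               ┃                       ┃            
               ┃                       ┃            
               ┃                       ┃            
               ┃                       ┃            
               ┃                       ┃            


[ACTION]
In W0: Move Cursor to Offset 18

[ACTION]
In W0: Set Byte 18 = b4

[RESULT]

──────────────────────────────┨                     
Company:    [user@example.com]┃                     
Public:     [x]               ┃                     
Status:     [Pending        ▼]┃━━━━━━━━┓            
Name:       [Carol           ]┃        ┃            
Phone:      [                ]┃────────┨            
Email:      [Alice           ]┃ 0a 07 9┃            
Region:     [Other          ▼]┃ B4 b5 0┃            
Language:   ( ) English  ( ) S┃ a4 2c d┃            
                              ┃ 19 23 a┃            
                              ┃ ab e9 f┃            
━━━━━━━━━━━━━━━━━━━━━━━━━━━━━━┛        ┃            
               ┃                       ┃            
               ┃                       ┃            
               ┃                       ┃            
               ┃                       ┃            
               ┃                       ┃            
               ┃                       ┃            


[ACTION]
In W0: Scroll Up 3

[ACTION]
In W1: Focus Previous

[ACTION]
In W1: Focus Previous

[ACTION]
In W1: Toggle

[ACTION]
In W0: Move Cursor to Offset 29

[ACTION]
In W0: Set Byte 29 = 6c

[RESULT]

──────────────────────────────┨                     
Company:    [user@example.com]┃                     
Public:     [x]               ┃                     
Status:     [Pending        ▼]┃━━━━━━━━┓            
Name:       [Carol           ]┃        ┃            
Phone:      [                ]┃────────┨            
Email:      [Alice           ]┃ 0a 07 9┃            
Region:     [Other          ▼]┃ b4 b5 0┃            
Language:   ( ) English  ( ) S┃ a4 2c d┃            
                              ┃ 19 23 a┃            
                              ┃ ab e9 f┃            
━━━━━━━━━━━━━━━━━━━━━━━━━━━━━━┛        ┃            
               ┃                       ┃            
               ┃                       ┃            
               ┃                       ┃            
               ┃                       ┃            
               ┃                       ┃            
               ┃                       ┃            


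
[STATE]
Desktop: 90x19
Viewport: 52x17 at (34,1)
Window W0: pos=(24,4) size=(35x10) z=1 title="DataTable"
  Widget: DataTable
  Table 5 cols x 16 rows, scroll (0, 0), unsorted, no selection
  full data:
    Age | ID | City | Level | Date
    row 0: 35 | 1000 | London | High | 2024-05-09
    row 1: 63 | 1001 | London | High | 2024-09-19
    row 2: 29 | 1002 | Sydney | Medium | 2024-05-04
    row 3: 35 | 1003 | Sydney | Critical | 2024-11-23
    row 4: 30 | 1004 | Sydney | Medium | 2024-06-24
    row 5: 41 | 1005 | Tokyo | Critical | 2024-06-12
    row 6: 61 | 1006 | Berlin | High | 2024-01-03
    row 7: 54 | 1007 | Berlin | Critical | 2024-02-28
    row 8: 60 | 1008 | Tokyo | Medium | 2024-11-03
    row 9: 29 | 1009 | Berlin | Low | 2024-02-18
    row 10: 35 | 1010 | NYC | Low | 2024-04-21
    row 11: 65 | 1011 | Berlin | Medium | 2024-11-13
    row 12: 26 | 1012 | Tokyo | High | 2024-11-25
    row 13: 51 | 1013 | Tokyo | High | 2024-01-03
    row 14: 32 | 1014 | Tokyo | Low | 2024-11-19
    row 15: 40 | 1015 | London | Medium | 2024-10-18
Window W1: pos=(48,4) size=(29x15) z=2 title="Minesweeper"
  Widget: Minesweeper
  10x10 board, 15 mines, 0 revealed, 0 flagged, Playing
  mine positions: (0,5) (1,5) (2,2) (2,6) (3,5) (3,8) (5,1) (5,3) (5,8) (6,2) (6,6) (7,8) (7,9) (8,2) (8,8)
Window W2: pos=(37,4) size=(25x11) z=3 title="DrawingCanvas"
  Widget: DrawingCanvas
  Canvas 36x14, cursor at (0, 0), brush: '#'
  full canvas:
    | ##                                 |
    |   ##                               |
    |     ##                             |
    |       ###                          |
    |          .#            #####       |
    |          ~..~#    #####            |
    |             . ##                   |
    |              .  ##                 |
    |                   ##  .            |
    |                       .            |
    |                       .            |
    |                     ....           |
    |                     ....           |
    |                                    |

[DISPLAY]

                                                    
                                                    
                                                    
━━━┏━━━━━━━━━━━━━━━━━━━━━━━┓━━━━━━━━━━━━━━┓         
e  ┃ DrawingCanvas         ┃              ┃         
───┠───────────────────────┨──────────────┨         
Cit┃+##                    ┃              ┃         
───┃   ##                  ┃              ┃         
Lon┃     ##                ┃              ┃         
Lon┃       ###             ┃              ┃         
Syd┃          .#           ┃              ┃         
Syd┃          ~..~#    ####┃              ┃         
━━━┃             . ##      ┃              ┃         
   ┗━━━━━━━━━━━━━━━━━━━━━━━┛              ┃         
              ┃■■■■■■■■■■                 ┃         
              ┃■■■■■■■■■■                 ┃         
              ┃                           ┃         


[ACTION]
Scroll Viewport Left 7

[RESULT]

                                                    
                                                    
                                                    
━━━━━━━━━━┏━━━━━━━━━━━━━━━━━━━━━━━┓━━━━━━━━━━━━━━┓  
ataTable  ┃ DrawingCanvas         ┃              ┃  
──────────┠───────────────────────┨──────────────┨  
e│ID  │Cit┃+##                    ┃              ┃  
─┼────┼───┃   ##                  ┃              ┃  
 │1000│Lon┃     ##                ┃              ┃  
 │1001│Lon┃       ###             ┃              ┃  
 │1002│Syd┃          .#           ┃              ┃  
 │1003│Syd┃          ~..~#    ####┃              ┃  
━━━━━━━━━━┃             . ##      ┃              ┃  
          ┗━━━━━━━━━━━━━━━━━━━━━━━┛              ┃  
                     ┃■■■■■■■■■■                 ┃  
                     ┃■■■■■■■■■■                 ┃  
                     ┃                           ┃  


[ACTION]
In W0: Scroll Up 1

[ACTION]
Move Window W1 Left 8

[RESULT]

                                                    
                                                    
                                                    
━━━━━━━━━━┏━━━━━━━━━━━━━━━━━━━━━━━┓━━━━━━┓          
ataTable  ┃ DrawingCanvas         ┃      ┃          
──────────┠───────────────────────┨──────┨          
e│ID  │Cit┃+##                    ┃      ┃          
─┼────┼───┃   ##                  ┃      ┃          
 │1000│Lon┃     ##                ┃      ┃          
 │1001│Lon┃       ###             ┃      ┃          
 │1002│Syd┃          .#           ┃      ┃          
 │1003│Syd┃          ~..~#    ####┃      ┃          
━━━━━━━━━━┃             . ##      ┃      ┃          
          ┗━━━━━━━━━━━━━━━━━━━━━━━┛      ┃          
             ┃■■■■■■■■■■                 ┃          
             ┃■■■■■■■■■■                 ┃          
             ┃                           ┃          


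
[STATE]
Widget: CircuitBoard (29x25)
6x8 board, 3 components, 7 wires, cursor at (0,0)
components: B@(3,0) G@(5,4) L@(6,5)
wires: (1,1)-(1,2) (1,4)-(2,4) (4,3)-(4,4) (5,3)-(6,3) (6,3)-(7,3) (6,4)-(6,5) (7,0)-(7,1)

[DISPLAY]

   0 1 2 3 4 5               
0  [.]                       
                             
1       · ─ ·       ·        
                    │        
2                   ·        
                             
3   B                        
                             
4               · ─ ·        
                             
5               ·   G        
                │            
6               ·   · ─ L    
                │            
7   · ─ ·       ·            
Cursor: (0,0)                
                             
                             
                             
                             
                             
                             
                             
                             


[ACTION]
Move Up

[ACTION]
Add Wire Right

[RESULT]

   0 1 2 3 4 5               
0  [.]─ ·                    
                             
1       · ─ ·       ·        
                    │        
2                   ·        
                             
3   B                        
                             
4               · ─ ·        
                             
5               ·   G        
                │            
6               ·   · ─ L    
                │            
7   · ─ ·       ·            
Cursor: (0,0)                
                             
                             
                             
                             
                             
                             
                             
                             


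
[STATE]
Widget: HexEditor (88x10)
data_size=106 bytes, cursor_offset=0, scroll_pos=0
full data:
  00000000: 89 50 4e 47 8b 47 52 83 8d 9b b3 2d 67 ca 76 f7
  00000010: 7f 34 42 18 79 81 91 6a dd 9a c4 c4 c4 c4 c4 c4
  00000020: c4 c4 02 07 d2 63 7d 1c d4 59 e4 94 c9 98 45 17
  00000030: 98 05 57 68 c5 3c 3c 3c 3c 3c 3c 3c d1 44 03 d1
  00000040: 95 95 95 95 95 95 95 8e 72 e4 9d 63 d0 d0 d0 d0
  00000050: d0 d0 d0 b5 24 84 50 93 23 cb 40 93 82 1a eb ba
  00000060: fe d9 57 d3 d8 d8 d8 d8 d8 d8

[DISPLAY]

00000000  89 50 4e 47 8b 47 52 83  8d 9b b3 2d 67 ca 76 f7  |.PNG.GR....-g.v.|          
00000010  7f 34 42 18 79 81 91 6a  dd 9a c4 c4 c4 c4 c4 c4  |.4B.y..j........|          
00000020  c4 c4 02 07 d2 63 7d 1c  d4 59 e4 94 c9 98 45 17  |.....c}..Y....E.|          
00000030  98 05 57 68 c5 3c 3c 3c  3c 3c 3c 3c d1 44 03 d1  |..Wh.<<<<<<<.D..|          
00000040  95 95 95 95 95 95 95 8e  72 e4 9d 63 d0 d0 d0 d0  |........r..c....|          
00000050  d0 d0 d0 b5 24 84 50 93  23 cb 40 93 82 1a eb ba  |....$.P.#.@.....|          
00000060  fe d9 57 d3 d8 d8 d8 d8  d8 d8                    |..W.......      |          
                                                                                        
                                                                                        
                                                                                        


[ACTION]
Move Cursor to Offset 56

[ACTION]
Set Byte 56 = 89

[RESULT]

00000000  89 50 4e 47 8b 47 52 83  8d 9b b3 2d 67 ca 76 f7  |.PNG.GR....-g.v.|          
00000010  7f 34 42 18 79 81 91 6a  dd 9a c4 c4 c4 c4 c4 c4  |.4B.y..j........|          
00000020  c4 c4 02 07 d2 63 7d 1c  d4 59 e4 94 c9 98 45 17  |.....c}..Y....E.|          
00000030  98 05 57 68 c5 3c 3c 3c  89 3c 3c 3c d1 44 03 d1  |..Wh.<<<.<<<.D..|          
00000040  95 95 95 95 95 95 95 8e  72 e4 9d 63 d0 d0 d0 d0  |........r..c....|          
00000050  d0 d0 d0 b5 24 84 50 93  23 cb 40 93 82 1a eb ba  |....$.P.#.@.....|          
00000060  fe d9 57 d3 d8 d8 d8 d8  d8 d8                    |..W.......      |          
                                                                                        
                                                                                        
                                                                                        


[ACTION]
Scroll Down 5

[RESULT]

00000050  d0 d0 d0 b5 24 84 50 93  23 cb 40 93 82 1a eb ba  |....$.P.#.@.....|          
00000060  fe d9 57 d3 d8 d8 d8 d8  d8 d8                    |..W.......      |          
                                                                                        
                                                                                        
                                                                                        
                                                                                        
                                                                                        
                                                                                        
                                                                                        
                                                                                        


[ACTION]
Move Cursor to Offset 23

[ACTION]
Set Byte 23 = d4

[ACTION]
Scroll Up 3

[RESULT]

00000020  c4 c4 02 07 d2 63 7d 1c  d4 59 e4 94 c9 98 45 17  |.....c}..Y....E.|          
00000030  98 05 57 68 c5 3c 3c 3c  89 3c 3c 3c d1 44 03 d1  |..Wh.<<<.<<<.D..|          
00000040  95 95 95 95 95 95 95 8e  72 e4 9d 63 d0 d0 d0 d0  |........r..c....|          
00000050  d0 d0 d0 b5 24 84 50 93  23 cb 40 93 82 1a eb ba  |....$.P.#.@.....|          
00000060  fe d9 57 d3 d8 d8 d8 d8  d8 d8                    |..W.......      |          
                                                                                        
                                                                                        
                                                                                        
                                                                                        
                                                                                        


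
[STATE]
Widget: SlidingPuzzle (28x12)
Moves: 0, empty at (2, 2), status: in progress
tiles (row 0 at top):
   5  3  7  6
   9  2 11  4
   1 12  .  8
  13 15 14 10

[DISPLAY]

┌────┬────┬────┬────┐       
│  5 │  3 │  7 │  6 │       
├────┼────┼────┼────┤       
│  9 │  2 │ 11 │  4 │       
├────┼────┼────┼────┤       
│  1 │ 12 │    │  8 │       
├────┼────┼────┼────┤       
│ 13 │ 15 │ 14 │ 10 │       
└────┴────┴────┴────┘       
Moves: 0                    
                            
                            


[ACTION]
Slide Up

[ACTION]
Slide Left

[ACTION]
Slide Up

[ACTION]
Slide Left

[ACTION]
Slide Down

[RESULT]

┌────┬────┬────┬────┐       
│  5 │  3 │  7 │  6 │       
├────┼────┼────┼────┤       
│  9 │  2 │ 11 │  4 │       
├────┼────┼────┼────┤       
│  1 │ 12 │ 14 │    │       
├────┼────┼────┼────┤       
│ 13 │ 15 │ 10 │  8 │       
└────┴────┴────┴────┘       
Moves: 3                    
                            
                            


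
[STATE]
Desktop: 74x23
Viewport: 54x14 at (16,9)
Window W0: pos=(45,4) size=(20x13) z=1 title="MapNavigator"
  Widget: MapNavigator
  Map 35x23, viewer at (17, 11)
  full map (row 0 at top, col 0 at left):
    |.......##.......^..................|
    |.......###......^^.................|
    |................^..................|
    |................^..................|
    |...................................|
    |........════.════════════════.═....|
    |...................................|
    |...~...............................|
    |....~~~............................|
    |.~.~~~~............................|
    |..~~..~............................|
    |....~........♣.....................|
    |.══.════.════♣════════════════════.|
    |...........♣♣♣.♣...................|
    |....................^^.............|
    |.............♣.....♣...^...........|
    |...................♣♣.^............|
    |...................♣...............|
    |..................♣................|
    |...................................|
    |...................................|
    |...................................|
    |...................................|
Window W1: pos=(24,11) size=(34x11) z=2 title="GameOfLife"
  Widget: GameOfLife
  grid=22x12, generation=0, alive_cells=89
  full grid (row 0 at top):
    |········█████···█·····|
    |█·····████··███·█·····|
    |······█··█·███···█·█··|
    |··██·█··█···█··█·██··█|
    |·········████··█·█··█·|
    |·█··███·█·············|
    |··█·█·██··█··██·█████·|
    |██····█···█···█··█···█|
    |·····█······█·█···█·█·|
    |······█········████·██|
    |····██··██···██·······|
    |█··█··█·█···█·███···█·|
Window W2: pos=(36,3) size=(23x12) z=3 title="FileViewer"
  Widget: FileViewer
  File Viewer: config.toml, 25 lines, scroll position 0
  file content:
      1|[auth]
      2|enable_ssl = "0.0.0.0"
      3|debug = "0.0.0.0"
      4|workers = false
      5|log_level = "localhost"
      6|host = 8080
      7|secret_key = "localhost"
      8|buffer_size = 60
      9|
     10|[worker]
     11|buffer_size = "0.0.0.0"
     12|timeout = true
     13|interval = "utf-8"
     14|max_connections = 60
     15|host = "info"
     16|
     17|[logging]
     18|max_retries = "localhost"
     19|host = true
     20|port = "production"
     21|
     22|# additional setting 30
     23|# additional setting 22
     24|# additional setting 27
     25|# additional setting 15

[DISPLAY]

                    ┃workers = false     ░┃.....┃     
                    ┃log_level = "localho░┃.....┃     
        ┏━━━━━━━━━━━┃host = 8080         ░┃.....┃     
        ┃ GameOfLife┃secret_key = "localh░┃═════┃     
        ┠───────────┃buffer_size = 60    ▼┃.....┃     
        ┃Gen: 0     ┗━━━━━━━━━━━━━━━━━━━━━┛^....┃     
        ┃··██·█··█···█··█·██··█          ┃...^..┃     
        ┃·········████··█·█··█·          ┃━━━━━━┛     
        ┃·█··███·█·············          ┃            
        ┃··█·█·██··█··██·█████·          ┃            
        ┃██····█···█···█··█···█          ┃            
        ┃·····█······█·█···█·█·          ┃            
        ┗━━━━━━━━━━━━━━━━━━━━━━━━━━━━━━━━┛            
                                                      


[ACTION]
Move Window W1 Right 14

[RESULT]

                    ┃workers = false     ░┃.....┃     
                    ┃log_level = "localho░┃.....┃     
                    ┃host = 8080         ░┃━━━━━━━━━━━
                    ┃secret_key = "localh░┃           
                    ┃buffer_size = 60    ▼┃───────────
                    ┗━━━━━━━━━━━━━━━━━━━━━┛           
                      ┃··██·█··█···█··█·██··█         
                      ┃·········████··█·█··█·         
                      ┃·█··███·█·············         
                      ┃··█·█·██··█··██·█████·         
                      ┃██····█···█···█··█···█         
                      ┃·····█······█·█···█·█·         
                      ┗━━━━━━━━━━━━━━━━━━━━━━━━━━━━━━━
                                                      


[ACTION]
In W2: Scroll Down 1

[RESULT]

                    ┃log_level = "localho░┃.....┃     
                    ┃host = 8080         ░┃.....┃     
                    ┃secret_key = "localh░┃━━━━━━━━━━━
                    ┃buffer_size = 60    ░┃           
                    ┃                    ▼┃───────────
                    ┗━━━━━━━━━━━━━━━━━━━━━┛           
                      ┃··██·█··█···█··█·██··█         
                      ┃·········████··█·█··█·         
                      ┃·█··███·█·············         
                      ┃··█·█·██··█··██·█████·         
                      ┃██····█···█···█··█···█         
                      ┃·····█······█·█···█·█·         
                      ┗━━━━━━━━━━━━━━━━━━━━━━━━━━━━━━━
                                                      


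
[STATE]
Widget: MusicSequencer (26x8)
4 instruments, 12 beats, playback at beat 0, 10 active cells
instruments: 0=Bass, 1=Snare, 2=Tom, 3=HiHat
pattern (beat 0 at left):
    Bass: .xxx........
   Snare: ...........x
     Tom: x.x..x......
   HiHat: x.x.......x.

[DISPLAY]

      ▼12345678901        
  Bass·███········        
 Snare···········█        
   Tom█·█··█······        
 HiHat█·█·······█·        
                          
                          
                          


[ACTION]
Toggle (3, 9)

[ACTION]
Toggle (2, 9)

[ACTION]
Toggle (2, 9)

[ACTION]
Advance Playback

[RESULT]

      0▼2345678901        
  Bass·███········        
 Snare···········█        
   Tom█·█··█······        
 HiHat█·█······██·        
                          
                          
                          


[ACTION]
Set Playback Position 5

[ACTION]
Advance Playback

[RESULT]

      012345▼78901        
  Bass·███········        
 Snare···········█        
   Tom█·█··█······        
 HiHat█·█······██·        
                          
                          
                          


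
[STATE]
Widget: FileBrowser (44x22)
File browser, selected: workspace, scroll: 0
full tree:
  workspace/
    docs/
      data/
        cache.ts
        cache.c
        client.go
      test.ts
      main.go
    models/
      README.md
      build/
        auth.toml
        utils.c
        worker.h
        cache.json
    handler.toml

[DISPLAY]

> [-] workspace/                            
    [+] docs/                               
    [+] models/                             
    handler.toml                            
                                            
                                            
                                            
                                            
                                            
                                            
                                            
                                            
                                            
                                            
                                            
                                            
                                            
                                            
                                            
                                            
                                            
                                            


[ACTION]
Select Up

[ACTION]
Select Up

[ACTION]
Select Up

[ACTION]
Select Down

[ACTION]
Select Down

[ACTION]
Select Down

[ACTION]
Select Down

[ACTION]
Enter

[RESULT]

  [-] workspace/                            
    [+] docs/                               
    [+] models/                             
  > handler.toml                            
                                            
                                            
                                            
                                            
                                            
                                            
                                            
                                            
                                            
                                            
                                            
                                            
                                            
                                            
                                            
                                            
                                            
                                            
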